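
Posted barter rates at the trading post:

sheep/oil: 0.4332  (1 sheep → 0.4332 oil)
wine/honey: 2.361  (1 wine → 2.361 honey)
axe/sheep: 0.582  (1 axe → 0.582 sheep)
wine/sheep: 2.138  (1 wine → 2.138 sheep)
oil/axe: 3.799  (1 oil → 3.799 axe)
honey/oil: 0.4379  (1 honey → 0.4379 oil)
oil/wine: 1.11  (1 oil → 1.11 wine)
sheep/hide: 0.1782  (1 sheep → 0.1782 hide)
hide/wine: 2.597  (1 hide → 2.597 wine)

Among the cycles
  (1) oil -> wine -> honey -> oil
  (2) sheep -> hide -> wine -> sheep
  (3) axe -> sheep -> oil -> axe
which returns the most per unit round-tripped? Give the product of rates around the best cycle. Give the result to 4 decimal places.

(1) 1.11 × 2.361 × 0.4379 = 1.14761
(2) 0.1782 × 2.597 × 2.138 = 0.98944
(3) 0.582 × 0.4332 × 3.799 = 0.95781
Highest is cycle (1) at 1.1476 (>1, arbitrage).

1.1476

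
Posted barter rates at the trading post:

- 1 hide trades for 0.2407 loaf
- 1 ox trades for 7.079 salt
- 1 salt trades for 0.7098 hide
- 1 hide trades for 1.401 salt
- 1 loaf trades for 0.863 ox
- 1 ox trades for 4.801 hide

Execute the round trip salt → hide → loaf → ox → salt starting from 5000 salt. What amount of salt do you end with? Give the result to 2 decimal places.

5218.73

5000 salt × 0.7098 = 3549 hide
3549 hide × 0.2407 = 854.2443 loaf
854.2443 loaf × 0.863 = 737.2128309 ox
737.2128309 ox × 7.079 = 5218.7296299411 salt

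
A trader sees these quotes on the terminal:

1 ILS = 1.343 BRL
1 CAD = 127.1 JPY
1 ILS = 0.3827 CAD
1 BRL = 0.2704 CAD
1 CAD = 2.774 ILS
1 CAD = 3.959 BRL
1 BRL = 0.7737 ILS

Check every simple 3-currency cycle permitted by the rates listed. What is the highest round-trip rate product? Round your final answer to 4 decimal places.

1.1722

ILS→CAD→BRL→ILS: 0.3827 × 3.959 × 0.7737 = 1.17224
ILS→BRL→CAD→ILS: 1.343 × 0.2704 × 2.774 = 1.00737
Maximum is ILS→CAD→BRL→ILS at 1.1722; arbitrage exists.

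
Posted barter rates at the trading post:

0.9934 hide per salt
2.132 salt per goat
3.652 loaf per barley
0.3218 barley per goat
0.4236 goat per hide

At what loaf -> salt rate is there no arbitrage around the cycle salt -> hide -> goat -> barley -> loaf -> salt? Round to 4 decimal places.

2.0221

Known legs of the cycle: 0.9934 × 0.4236 × 0.3218 × 3.652 = 0.494534865785664
For no arbitrage the full-cycle product must be 1, so the missing rate is 1 / 0.494534865785664 ≈ 2.022102.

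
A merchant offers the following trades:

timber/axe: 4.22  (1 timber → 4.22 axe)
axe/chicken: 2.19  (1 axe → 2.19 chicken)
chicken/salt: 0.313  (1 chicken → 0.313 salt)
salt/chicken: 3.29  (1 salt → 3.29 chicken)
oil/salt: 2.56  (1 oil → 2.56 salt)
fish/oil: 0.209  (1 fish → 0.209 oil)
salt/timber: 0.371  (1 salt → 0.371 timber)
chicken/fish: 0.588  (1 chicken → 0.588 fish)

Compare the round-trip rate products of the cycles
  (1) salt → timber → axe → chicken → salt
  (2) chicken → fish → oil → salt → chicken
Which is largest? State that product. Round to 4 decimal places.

(1) 0.371 × 4.22 × 2.19 × 0.313 = 1.07319
(2) 0.588 × 0.209 × 2.56 × 3.29 = 1.03505
Highest is cycle (1) at 1.0732 (>1, arbitrage).

1.0732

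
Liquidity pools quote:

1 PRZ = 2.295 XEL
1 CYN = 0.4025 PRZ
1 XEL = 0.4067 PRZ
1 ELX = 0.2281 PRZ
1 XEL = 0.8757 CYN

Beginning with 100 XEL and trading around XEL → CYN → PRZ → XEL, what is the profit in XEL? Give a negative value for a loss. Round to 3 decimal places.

100 XEL × 0.8757 = 87.57 CYN
87.57 CYN × 0.4025 = 35.246925 PRZ
35.246925 PRZ × 2.295 = 80.891692875 XEL
Net change: 80.891692875 − 100 = -19.108307125 XEL

-19.108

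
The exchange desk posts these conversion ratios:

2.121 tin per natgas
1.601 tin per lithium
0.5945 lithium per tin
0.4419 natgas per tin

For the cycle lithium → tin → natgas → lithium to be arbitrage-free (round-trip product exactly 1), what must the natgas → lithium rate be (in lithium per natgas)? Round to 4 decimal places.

Known legs of the cycle: 1.601 × 0.4419 = 0.7074819
For no arbitrage the full-cycle product must be 1, so the missing rate is 1 / 0.7074819 ≈ 1.413464.

1.4135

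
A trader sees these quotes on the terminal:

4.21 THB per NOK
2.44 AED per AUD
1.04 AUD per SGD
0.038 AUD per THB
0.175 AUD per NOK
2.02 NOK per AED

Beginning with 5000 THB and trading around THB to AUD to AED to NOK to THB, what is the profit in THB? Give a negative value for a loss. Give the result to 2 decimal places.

-1057.45

5000 THB × 0.038 = 190 AUD
190 AUD × 2.44 = 463.6 AED
463.6 AED × 2.02 = 936.472 NOK
936.472 NOK × 4.21 = 3942.54712 THB
Net change: 3942.54712 − 5000 = -1057.45288 THB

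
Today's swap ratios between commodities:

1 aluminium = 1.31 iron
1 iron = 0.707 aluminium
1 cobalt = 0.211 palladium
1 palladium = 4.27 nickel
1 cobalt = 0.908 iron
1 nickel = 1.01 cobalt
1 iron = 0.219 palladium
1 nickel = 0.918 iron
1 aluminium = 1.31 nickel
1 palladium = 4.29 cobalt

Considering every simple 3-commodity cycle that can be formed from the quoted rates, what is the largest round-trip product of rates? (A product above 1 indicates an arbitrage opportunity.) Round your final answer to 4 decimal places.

palladium→nickel→cobalt→palladium: 4.27 × 1.01 × 0.211 = 0.90998
palladium→nickel→iron→palladium: 4.27 × 0.918 × 0.219 = 0.85845
palladium→cobalt→iron→palladium: 4.29 × 0.908 × 0.219 = 0.85308
aluminium→nickel→iron→aluminium: 1.31 × 0.918 × 0.707 = 0.85022
Maximum is palladium→nickel→cobalt→palladium at 0.9100; no arbitrage — every cycle loses value.

0.9100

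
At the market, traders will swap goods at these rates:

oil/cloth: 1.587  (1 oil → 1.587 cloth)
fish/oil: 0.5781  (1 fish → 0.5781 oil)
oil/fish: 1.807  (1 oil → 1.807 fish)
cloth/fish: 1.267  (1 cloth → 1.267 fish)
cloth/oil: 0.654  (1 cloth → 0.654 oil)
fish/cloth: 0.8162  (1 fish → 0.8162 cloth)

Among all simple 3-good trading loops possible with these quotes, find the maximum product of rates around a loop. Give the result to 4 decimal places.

1.1624

oil→cloth→fish→oil: 1.587 × 1.267 × 0.5781 = 1.16240
oil→fish→cloth→oil: 1.807 × 0.8162 × 0.654 = 0.96457
Maximum is oil→cloth→fish→oil at 1.1624; arbitrage exists.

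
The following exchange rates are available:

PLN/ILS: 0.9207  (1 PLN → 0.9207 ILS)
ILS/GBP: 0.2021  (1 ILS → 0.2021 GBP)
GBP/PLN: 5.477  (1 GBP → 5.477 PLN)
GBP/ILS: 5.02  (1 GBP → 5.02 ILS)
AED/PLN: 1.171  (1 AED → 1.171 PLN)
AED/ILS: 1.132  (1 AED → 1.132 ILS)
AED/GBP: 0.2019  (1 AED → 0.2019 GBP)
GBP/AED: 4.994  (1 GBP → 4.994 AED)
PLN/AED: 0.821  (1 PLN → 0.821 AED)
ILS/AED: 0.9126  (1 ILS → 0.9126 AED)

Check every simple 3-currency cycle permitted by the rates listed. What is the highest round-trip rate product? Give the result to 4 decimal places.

1.1425

ILS→GBP→AED→ILS: 0.2021 × 4.994 × 1.132 = 1.14251
ILS→GBP→PLN→ILS: 0.2021 × 5.477 × 0.9207 = 1.01912
ILS→AED→PLN→ILS: 0.9126 × 1.171 × 0.9207 = 0.98391
ILS→AED→GBP→ILS: 0.9126 × 0.2019 × 5.02 = 0.92495
GBP→PLN→AED→GBP: 5.477 × 0.821 × 0.2019 = 0.90787
Maximum is ILS→GBP→AED→ILS at 1.1425; arbitrage exists.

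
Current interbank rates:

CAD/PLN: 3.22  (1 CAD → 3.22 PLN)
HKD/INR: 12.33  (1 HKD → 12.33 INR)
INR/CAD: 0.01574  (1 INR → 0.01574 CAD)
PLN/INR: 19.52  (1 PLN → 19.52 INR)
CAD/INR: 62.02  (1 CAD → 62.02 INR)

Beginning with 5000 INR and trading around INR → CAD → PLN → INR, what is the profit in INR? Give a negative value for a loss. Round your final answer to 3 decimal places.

-53.359

5000 INR × 0.01574 = 78.7 CAD
78.7 CAD × 3.22 = 253.414 PLN
253.414 PLN × 19.52 = 4946.64128 INR
Net change: 4946.64128 − 5000 = -53.35872 INR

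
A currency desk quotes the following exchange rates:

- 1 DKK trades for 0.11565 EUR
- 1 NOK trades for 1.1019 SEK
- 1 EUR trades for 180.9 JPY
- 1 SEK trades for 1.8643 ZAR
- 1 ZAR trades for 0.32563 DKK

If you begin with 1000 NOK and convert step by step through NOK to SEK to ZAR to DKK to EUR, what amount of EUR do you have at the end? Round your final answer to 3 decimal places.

1000 NOK × 1.1019 = 1101.9 SEK
1101.9 SEK × 1.8643 = 2054.27217 ZAR
2054.27217 ZAR × 0.32563 = 668.9326467171 DKK
668.9326467171 DKK × 0.11565 = 77.362060592832615 EUR

77.362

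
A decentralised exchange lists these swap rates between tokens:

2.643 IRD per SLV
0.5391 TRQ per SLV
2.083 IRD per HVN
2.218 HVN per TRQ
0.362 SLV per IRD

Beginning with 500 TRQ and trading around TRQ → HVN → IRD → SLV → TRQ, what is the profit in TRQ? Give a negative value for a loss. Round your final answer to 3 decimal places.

-49.185

500 TRQ × 2.218 = 1109 HVN
1109 HVN × 2.083 = 2310.047 IRD
2310.047 IRD × 0.362 = 836.237014 SLV
836.237014 SLV × 0.5391 = 450.8153742474 TRQ
Net change: 450.8153742474 − 500 = -49.1846257526 TRQ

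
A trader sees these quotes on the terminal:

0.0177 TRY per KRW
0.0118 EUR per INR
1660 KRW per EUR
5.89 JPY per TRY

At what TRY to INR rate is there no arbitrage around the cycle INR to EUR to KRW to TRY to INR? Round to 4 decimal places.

2.8843

Known legs of the cycle: 0.0118 × 1660 × 0.0177 = 0.3467076
For no arbitrage the full-cycle product must be 1, so the missing rate is 1 / 0.3467076 ≈ 2.884275.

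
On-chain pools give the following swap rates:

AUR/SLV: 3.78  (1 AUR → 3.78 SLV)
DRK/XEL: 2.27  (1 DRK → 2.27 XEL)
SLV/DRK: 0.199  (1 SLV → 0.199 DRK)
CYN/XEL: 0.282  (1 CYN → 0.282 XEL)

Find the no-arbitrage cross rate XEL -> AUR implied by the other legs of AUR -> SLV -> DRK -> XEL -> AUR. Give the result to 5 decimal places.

0.58564

Known legs of the cycle: 3.78 × 0.199 × 2.27 = 1.7075394
For no arbitrage the full-cycle product must be 1, so the missing rate is 1 / 1.7075394 ≈ 0.5856380.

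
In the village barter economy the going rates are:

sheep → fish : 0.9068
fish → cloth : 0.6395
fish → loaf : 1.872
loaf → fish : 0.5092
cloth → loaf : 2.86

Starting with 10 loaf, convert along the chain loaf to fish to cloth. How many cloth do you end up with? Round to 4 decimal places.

3.2563

10 loaf × 0.5092 = 5.092 fish
5.092 fish × 0.6395 = 3.256334 cloth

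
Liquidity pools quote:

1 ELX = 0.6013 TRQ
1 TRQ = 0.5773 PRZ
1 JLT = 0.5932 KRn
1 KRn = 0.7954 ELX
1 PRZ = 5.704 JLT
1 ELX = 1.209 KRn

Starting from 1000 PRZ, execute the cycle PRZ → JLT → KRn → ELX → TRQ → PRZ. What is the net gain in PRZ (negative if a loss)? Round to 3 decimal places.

-65.759

1000 PRZ × 5.704 = 5704 JLT
5704 JLT × 0.5932 = 3383.6128 KRn
3383.6128 KRn × 0.7954 = 2691.32562112 ELX
2691.32562112 ELX × 0.6013 = 1618.294095979456 TRQ
1618.294095979456 TRQ × 0.5773 = 934.2411816089399488 PRZ
Net change: 934.2411816089399488 − 1000 = -65.7588183910600512 PRZ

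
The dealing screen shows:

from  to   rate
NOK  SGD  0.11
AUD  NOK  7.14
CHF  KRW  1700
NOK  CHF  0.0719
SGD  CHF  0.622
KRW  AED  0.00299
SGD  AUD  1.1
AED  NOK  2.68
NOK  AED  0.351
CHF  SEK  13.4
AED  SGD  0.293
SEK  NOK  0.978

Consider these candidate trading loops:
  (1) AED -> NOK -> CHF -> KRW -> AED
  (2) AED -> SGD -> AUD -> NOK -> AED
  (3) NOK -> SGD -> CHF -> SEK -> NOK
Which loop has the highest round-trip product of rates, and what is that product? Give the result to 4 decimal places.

0.9795

(1) 2.68 × 0.0719 × 1700 × 0.00299 = 0.97945
(2) 0.293 × 1.1 × 7.14 × 0.351 = 0.80773
(3) 0.11 × 0.622 × 13.4 × 0.978 = 0.89666
Highest is cycle (1) at 0.9795 (≤1, no arbitrage).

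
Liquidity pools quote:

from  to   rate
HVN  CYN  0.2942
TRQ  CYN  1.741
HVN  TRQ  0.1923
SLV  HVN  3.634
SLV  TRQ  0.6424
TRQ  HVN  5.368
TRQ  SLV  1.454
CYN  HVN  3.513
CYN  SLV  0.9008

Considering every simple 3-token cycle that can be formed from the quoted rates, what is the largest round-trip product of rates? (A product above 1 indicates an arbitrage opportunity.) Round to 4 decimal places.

1.1761

HVN→TRQ→CYN→HVN: 0.1923 × 1.741 × 3.513 = 1.17613
HVN→TRQ→SLV→HVN: 0.1923 × 1.454 × 3.634 = 1.01608
SLV→TRQ→CYN→SLV: 0.6424 × 1.741 × 0.9008 = 1.00747
HVN→CYN→SLV→HVN: 0.2942 × 0.9008 × 3.634 = 0.96307
Maximum is HVN→TRQ→CYN→HVN at 1.1761; arbitrage exists.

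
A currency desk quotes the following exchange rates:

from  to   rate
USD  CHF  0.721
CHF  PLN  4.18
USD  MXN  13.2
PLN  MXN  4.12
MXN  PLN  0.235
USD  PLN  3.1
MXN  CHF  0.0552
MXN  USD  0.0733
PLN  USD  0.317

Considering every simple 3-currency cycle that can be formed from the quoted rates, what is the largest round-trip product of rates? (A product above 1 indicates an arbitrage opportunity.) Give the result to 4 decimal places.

PLN→USD→MXN→PLN: 0.317 × 13.2 × 0.235 = 0.98333
PLN→USD→CHF→PLN: 0.317 × 0.721 × 4.18 = 0.95537
PLN→MXN→CHF→PLN: 4.12 × 0.0552 × 4.18 = 0.95063
PLN→MXN→USD→PLN: 4.12 × 0.0733 × 3.1 = 0.93619
Maximum is PLN→USD→MXN→PLN at 0.9833; no arbitrage — every cycle loses value.

0.9833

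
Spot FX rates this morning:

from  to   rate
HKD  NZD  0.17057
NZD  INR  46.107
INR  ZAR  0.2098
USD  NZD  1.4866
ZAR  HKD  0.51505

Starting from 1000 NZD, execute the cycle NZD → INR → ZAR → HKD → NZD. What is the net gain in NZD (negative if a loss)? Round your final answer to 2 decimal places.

1000 NZD × 46.107 = 46107 INR
46107 INR × 0.2098 = 9673.2486 ZAR
9673.2486 ZAR × 0.51505 = 4982.20669143 HKD
4982.20669143 HKD × 0.17057 = 849.8149953572151 NZD
Net change: 849.8149953572151 − 1000 = -150.1850046427849 NZD

-150.19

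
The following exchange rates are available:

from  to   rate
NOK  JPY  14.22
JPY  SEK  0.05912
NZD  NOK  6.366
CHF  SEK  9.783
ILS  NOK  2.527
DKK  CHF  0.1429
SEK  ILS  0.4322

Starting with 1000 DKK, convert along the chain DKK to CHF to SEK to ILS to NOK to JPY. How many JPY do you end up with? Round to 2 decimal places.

21711.70

1000 DKK × 0.1429 = 142.9 CHF
142.9 CHF × 9.783 = 1397.9907 SEK
1397.9907 SEK × 0.4322 = 604.21158054 ILS
604.21158054 ILS × 2.527 = 1526.84266402458 NOK
1526.84266402458 NOK × 14.22 = 21711.7026824295276 JPY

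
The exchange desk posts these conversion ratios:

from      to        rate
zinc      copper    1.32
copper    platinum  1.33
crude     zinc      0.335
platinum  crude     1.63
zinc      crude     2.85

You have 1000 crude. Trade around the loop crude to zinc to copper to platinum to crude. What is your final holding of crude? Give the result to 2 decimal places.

958.65

1000 crude × 0.335 = 335 zinc
335 zinc × 1.32 = 442.2 copper
442.2 copper × 1.33 = 588.126 platinum
588.126 platinum × 1.63 = 958.64538 crude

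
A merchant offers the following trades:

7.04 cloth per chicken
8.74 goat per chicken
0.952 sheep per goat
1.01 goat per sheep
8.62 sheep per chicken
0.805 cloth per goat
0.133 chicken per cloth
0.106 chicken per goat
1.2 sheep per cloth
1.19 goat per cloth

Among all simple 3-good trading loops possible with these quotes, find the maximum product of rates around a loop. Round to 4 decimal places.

0.9757

cloth→sheep→goat→cloth: 1.2 × 1.01 × 0.805 = 0.97566
cloth→chicken→goat→cloth: 0.133 × 8.74 × 0.805 = 0.93575
goat→chicken→sheep→goat: 0.106 × 8.62 × 1.01 = 0.92286
cloth→goat→chicken→cloth: 1.19 × 0.106 × 7.04 = 0.88803
Maximum is cloth→sheep→goat→cloth at 0.9757; no arbitrage — every cycle loses value.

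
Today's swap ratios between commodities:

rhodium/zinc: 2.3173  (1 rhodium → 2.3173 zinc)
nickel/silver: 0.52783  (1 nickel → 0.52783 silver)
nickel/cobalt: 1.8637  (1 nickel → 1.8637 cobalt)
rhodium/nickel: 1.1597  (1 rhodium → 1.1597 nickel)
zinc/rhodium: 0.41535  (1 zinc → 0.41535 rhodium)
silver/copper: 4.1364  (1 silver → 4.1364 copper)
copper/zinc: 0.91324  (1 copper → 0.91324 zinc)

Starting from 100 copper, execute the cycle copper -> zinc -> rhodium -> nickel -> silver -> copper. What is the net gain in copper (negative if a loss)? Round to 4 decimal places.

100 copper × 0.91324 = 91.324 zinc
91.324 zinc × 0.41535 = 37.9314234 rhodium
37.9314234 rhodium × 1.1597 = 43.98907171698 nickel
43.98907171698 nickel × 0.52783 = 23.2187517243735534 silver
23.2187517243735534 silver × 4.1364 = 96.04204463269876628376 copper
Net change: 96.04204463269876628376 − 100 = -3.95795536730123371624 copper

-3.9580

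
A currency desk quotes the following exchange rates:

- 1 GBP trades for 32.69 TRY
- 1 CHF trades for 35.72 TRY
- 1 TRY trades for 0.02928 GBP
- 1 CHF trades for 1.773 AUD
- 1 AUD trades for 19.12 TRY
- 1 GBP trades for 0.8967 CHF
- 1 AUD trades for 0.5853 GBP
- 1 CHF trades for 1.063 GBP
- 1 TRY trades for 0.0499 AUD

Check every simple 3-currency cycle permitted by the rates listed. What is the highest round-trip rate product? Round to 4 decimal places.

0.9548

GBP→TRY→AUD→GBP: 32.69 × 0.0499 × 0.5853 = 0.95476
GBP→CHF→TRY→GBP: 0.8967 × 35.72 × 0.02928 = 0.93784
GBP→CHF→AUD→GBP: 0.8967 × 1.773 × 0.5853 = 0.93054
Maximum is GBP→TRY→AUD→GBP at 0.9548; no arbitrage — every cycle loses value.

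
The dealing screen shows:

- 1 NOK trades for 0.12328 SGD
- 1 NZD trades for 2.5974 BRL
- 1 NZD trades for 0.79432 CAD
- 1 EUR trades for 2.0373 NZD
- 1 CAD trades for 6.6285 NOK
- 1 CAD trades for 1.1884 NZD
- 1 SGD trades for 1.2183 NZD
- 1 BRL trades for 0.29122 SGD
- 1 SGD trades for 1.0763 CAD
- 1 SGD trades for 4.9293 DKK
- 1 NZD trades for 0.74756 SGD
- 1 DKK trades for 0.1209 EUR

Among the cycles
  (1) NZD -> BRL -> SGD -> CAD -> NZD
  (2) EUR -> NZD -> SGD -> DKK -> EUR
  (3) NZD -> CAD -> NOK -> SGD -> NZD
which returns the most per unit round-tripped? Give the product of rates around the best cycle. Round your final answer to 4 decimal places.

(1) 2.5974 × 0.29122 × 1.0763 × 1.1884 = 0.96751
(2) 2.0373 × 0.74756 × 4.9293 × 0.1209 = 0.90764
(3) 0.79432 × 6.6285 × 0.12328 × 1.2183 = 0.79078
Highest is cycle (1) at 0.9675 (≤1, no arbitrage).

0.9675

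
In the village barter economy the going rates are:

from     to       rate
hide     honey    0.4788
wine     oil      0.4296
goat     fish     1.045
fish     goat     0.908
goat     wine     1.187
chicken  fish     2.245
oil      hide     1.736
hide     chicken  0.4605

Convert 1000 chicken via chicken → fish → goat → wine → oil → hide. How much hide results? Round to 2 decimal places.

1000 chicken × 2.245 = 2245 fish
2245 fish × 0.908 = 2038.46 goat
2038.46 goat × 1.187 = 2419.65202 wine
2419.65202 wine × 0.4296 = 1039.482507792 oil
1039.482507792 oil × 1.736 = 1804.541633526912 hide

1804.54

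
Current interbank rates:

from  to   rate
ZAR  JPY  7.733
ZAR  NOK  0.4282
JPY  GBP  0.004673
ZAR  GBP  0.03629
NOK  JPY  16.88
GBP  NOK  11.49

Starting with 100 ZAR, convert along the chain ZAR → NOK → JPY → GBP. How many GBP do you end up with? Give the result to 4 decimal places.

100 ZAR × 0.4282 = 42.82 NOK
42.82 NOK × 16.88 = 722.8016 JPY
722.8016 JPY × 0.004673 = 3.3776518768 GBP

3.3777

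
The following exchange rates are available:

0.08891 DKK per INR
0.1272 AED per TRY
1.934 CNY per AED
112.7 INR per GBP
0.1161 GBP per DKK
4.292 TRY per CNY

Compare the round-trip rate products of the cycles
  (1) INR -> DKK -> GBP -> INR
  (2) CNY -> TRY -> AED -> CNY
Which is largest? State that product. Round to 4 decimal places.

1.1633

(1) 0.08891 × 0.1161 × 112.7 = 1.16334
(2) 4.292 × 0.1272 × 1.934 = 1.05585
Highest is cycle (1) at 1.1633 (>1, arbitrage).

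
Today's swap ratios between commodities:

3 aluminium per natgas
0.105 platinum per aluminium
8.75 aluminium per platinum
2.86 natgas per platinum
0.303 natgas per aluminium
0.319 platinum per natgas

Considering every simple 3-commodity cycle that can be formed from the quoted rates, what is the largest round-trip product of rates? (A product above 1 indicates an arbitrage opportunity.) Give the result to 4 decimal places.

aluminium→platinum→natgas→aluminium: 0.105 × 2.86 × 3 = 0.90090
aluminium→natgas→platinum→aluminium: 0.303 × 0.319 × 8.75 = 0.84575
Maximum is aluminium→platinum→natgas→aluminium at 0.9009; no arbitrage — every cycle loses value.

0.9009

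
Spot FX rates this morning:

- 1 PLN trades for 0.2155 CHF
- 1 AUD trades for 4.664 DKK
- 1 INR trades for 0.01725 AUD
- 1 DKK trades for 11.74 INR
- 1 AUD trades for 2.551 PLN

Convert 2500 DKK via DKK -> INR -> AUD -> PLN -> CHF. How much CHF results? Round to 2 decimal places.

2500 DKK × 11.74 = 29350 INR
29350 INR × 0.01725 = 506.2875 AUD
506.2875 AUD × 2.551 = 1291.5394125 PLN
1291.5394125 PLN × 0.2155 = 278.32674339375 CHF

278.33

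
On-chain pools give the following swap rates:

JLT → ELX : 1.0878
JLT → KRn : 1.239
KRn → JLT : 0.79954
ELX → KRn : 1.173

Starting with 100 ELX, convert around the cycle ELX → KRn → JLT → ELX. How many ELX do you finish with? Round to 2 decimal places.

100 ELX × 1.173 = 117.3 KRn
117.3 KRn × 0.79954 = 93.786042 JLT
93.786042 JLT × 1.0878 = 102.0204564876 ELX

102.02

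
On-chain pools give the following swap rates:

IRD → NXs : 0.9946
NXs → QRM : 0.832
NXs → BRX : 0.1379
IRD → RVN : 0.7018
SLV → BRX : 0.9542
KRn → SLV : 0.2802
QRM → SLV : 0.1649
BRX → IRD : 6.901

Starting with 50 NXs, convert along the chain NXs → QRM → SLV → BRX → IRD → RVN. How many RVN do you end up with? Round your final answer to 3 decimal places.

31.701

50 NXs × 0.832 = 41.6 QRM
41.6 QRM × 0.1649 = 6.85984 SLV
6.85984 SLV × 0.9542 = 6.545659328 BRX
6.545659328 BRX × 6.901 = 45.171595022528 IRD
45.171595022528 IRD × 0.7018 = 31.7014253868101504 RVN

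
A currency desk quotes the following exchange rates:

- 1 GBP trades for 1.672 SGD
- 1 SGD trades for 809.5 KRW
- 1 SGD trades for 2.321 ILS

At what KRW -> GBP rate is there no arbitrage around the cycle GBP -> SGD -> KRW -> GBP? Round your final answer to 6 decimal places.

0.000739

Known legs of the cycle: 1.672 × 809.5 = 1353.484
For no arbitrage the full-cycle product must be 1, so the missing rate is 1 / 1353.484 ≈ 0.00073883.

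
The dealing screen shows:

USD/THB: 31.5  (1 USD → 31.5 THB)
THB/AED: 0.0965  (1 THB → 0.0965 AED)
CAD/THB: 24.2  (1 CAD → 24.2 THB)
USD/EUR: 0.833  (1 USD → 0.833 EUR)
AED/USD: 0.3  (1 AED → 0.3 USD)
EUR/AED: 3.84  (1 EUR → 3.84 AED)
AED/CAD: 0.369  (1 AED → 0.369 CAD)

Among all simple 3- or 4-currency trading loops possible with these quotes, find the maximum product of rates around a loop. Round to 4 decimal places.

EUR→AED→USD→EUR: 3.84 × 0.3 × 0.833 = 0.95962
THB→AED→USD→THB: 0.0965 × 0.3 × 31.5 = 0.91193
THB→AED→CAD→THB: 0.0965 × 0.369 × 24.2 = 0.86173
Maximum is EUR→AED→USD→EUR at 0.9596; no arbitrage — every cycle loses value.

0.9596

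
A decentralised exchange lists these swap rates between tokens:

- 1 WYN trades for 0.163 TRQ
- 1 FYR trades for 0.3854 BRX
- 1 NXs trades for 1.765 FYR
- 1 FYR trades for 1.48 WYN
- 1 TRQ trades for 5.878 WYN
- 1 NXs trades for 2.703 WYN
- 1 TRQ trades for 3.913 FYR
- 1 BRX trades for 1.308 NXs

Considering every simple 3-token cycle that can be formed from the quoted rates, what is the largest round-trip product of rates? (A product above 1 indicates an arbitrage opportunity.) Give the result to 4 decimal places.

0.9440

FYR→WYN→TRQ→FYR: 1.48 × 0.163 × 3.913 = 0.94397
FYR→BRX→NXs→FYR: 0.3854 × 1.308 × 1.765 = 0.88974
Maximum is FYR→WYN→TRQ→FYR at 0.9440; no arbitrage — every cycle loses value.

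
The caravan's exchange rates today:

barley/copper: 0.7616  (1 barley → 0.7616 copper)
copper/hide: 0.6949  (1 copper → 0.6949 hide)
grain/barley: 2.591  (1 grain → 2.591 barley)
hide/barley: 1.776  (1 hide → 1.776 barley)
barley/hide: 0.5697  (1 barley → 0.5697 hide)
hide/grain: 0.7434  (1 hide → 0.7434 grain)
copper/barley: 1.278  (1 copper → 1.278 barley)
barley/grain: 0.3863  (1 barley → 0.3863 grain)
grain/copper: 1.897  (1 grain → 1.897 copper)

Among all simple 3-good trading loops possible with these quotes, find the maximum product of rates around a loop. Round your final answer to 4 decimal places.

1.0973

barley→hide→grain→barley: 0.5697 × 0.7434 × 2.591 = 1.09733
copper→hide→grain→copper: 0.6949 × 0.7434 × 1.897 = 0.97997
barley→copper→hide→barley: 0.7616 × 0.6949 × 1.776 = 0.93992
barley→grain→copper→barley: 0.3863 × 1.897 × 1.278 = 0.93653
Maximum is barley→hide→grain→barley at 1.0973; arbitrage exists.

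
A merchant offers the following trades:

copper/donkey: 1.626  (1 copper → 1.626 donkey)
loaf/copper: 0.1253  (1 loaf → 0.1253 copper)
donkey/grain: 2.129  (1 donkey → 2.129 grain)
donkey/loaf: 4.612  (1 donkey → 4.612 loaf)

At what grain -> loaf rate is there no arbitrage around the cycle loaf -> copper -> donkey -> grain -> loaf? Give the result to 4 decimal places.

2.3054

Known legs of the cycle: 0.1253 × 1.626 × 2.129 = 0.4337577762
For no arbitrage the full-cycle product must be 1, so the missing rate is 1 / 0.4337577762 ≈ 2.305434.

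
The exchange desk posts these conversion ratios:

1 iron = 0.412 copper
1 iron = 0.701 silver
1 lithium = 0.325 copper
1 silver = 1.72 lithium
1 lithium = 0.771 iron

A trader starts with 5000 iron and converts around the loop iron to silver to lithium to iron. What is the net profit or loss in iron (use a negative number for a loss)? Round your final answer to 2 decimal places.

5000 iron × 0.701 = 3505 silver
3505 silver × 1.72 = 6028.6 lithium
6028.6 lithium × 0.771 = 4648.0506 iron
Net change: 4648.0506 − 5000 = -351.9494 iron

-351.95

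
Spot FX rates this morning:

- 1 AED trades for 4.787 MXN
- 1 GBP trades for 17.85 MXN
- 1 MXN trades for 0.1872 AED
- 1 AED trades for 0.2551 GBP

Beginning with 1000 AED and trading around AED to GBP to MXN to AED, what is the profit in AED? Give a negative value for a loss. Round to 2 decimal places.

1000 AED × 0.2551 = 255.1 GBP
255.1 GBP × 17.85 = 4553.535 MXN
4553.535 MXN × 0.1872 = 852.421752 AED
Net change: 852.421752 − 1000 = -147.578248 AED

-147.58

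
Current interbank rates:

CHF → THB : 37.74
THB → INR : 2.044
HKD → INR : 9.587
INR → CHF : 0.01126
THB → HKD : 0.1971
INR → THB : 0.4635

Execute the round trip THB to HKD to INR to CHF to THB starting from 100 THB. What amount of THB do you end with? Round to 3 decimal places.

100 THB × 0.1971 = 19.71 HKD
19.71 HKD × 9.587 = 188.95977 INR
188.95977 INR × 0.01126 = 2.1276870102 CHF
2.1276870102 CHF × 37.74 = 80.298907764948 THB

80.299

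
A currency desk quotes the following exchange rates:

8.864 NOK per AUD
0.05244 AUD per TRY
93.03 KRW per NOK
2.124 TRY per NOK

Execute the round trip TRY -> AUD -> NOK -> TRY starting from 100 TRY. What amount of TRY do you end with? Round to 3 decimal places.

98.730

100 TRY × 0.05244 = 5.244 AUD
5.244 AUD × 8.864 = 46.482816 NOK
46.482816 NOK × 2.124 = 98.729501184 TRY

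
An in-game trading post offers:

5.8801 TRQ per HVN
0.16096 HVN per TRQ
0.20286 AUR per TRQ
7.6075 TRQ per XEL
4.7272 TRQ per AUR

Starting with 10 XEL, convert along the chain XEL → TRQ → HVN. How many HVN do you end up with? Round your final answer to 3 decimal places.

12.245

10 XEL × 7.6075 = 76.075 TRQ
76.075 TRQ × 0.16096 = 12.245032 HVN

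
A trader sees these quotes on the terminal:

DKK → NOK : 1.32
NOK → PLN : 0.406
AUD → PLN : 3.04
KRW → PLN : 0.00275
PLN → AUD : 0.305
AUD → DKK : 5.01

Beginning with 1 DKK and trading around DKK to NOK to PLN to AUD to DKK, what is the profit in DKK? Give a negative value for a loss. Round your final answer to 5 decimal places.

-0.18109

1 DKK × 1.32 = 1.32 NOK
1.32 NOK × 0.406 = 0.53592 PLN
0.53592 PLN × 0.305 = 0.1634556 AUD
0.1634556 AUD × 5.01 = 0.818912556 DKK
Net change: 0.818912556 − 1 = -0.181087444 DKK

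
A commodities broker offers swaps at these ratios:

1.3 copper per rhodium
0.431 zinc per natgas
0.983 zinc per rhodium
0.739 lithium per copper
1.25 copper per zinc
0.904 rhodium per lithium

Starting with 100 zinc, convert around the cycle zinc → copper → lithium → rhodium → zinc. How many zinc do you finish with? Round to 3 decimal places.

82.087

100 zinc × 1.25 = 125 copper
125 copper × 0.739 = 92.375 lithium
92.375 lithium × 0.904 = 83.507 rhodium
83.507 rhodium × 0.983 = 82.087381 zinc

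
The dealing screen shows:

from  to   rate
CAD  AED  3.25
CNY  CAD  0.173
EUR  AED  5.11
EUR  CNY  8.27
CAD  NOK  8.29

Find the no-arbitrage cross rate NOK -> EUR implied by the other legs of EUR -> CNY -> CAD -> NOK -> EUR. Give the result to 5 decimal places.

Known legs of the cycle: 8.27 × 0.173 × 8.29 = 11.8605859
For no arbitrage the full-cycle product must be 1, so the missing rate is 1 / 11.8605859 ≈ 0.0843129.

0.08431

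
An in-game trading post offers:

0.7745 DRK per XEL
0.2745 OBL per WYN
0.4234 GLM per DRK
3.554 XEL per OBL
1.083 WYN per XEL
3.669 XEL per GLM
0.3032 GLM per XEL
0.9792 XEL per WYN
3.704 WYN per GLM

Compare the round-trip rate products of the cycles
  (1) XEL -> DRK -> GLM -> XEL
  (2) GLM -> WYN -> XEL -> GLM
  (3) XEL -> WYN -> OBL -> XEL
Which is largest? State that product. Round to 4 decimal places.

1.2032

(1) 0.7745 × 0.4234 × 3.669 = 1.20315
(2) 3.704 × 0.9792 × 0.3032 = 1.09969
(3) 1.083 × 0.2745 × 3.554 = 1.05655
Highest is cycle (1) at 1.2032 (>1, arbitrage).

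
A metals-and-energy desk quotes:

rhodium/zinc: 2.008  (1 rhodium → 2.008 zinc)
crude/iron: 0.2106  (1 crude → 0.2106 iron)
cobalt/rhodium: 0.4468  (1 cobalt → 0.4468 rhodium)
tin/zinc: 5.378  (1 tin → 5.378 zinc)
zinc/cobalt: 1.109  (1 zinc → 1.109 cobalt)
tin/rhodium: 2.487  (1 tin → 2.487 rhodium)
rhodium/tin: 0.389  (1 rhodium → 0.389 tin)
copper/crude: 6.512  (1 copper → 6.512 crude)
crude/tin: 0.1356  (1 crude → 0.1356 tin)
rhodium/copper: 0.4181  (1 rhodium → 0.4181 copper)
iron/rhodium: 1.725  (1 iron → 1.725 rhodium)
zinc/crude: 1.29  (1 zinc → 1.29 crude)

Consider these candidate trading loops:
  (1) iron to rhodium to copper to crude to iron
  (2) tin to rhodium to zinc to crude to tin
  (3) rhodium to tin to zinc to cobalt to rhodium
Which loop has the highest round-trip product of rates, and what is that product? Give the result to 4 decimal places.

1.0366

(1) 1.725 × 0.4181 × 6.512 × 0.2106 = 0.98910
(2) 2.487 × 2.008 × 1.29 × 0.1356 = 0.87355
(3) 0.389 × 5.378 × 1.109 × 0.4468 = 1.03661
Highest is cycle (3) at 1.0366 (>1, arbitrage).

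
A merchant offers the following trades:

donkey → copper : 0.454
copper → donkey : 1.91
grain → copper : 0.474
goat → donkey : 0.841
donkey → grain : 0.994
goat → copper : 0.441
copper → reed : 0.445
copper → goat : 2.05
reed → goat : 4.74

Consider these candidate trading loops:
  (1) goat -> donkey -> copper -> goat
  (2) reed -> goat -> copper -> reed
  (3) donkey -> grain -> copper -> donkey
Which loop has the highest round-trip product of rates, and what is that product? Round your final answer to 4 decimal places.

0.9302

(1) 0.841 × 0.454 × 2.05 = 0.78272
(2) 4.74 × 0.441 × 0.445 = 0.93020
(3) 0.994 × 0.474 × 1.91 = 0.89991
Highest is cycle (2) at 0.9302 (≤1, no arbitrage).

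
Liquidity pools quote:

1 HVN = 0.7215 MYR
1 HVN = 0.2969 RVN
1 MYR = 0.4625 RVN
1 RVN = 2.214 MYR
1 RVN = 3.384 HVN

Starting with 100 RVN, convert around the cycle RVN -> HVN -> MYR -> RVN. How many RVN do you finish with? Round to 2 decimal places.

112.92

100 RVN × 3.384 = 338.4 HVN
338.4 HVN × 0.7215 = 244.1556 MYR
244.1556 MYR × 0.4625 = 112.921965 RVN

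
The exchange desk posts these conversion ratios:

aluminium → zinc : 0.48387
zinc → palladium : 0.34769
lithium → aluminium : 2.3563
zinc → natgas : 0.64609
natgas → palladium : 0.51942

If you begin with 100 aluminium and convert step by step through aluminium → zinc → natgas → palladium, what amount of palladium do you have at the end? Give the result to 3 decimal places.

100 aluminium × 0.48387 = 48.387 zinc
48.387 zinc × 0.64609 = 31.26235683 natgas
31.26235683 natgas × 0.51942 = 16.2382933846386 palladium

16.238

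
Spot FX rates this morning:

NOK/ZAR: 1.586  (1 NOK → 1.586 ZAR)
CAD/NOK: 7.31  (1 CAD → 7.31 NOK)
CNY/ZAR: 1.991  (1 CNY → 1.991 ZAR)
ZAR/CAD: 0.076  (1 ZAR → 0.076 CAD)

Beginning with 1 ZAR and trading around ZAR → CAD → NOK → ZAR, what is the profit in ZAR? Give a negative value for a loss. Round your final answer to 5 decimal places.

1 ZAR × 0.076 = 0.076 CAD
0.076 CAD × 7.31 = 0.55556 NOK
0.55556 NOK × 1.586 = 0.88111816 ZAR
Net change: 0.88111816 − 1 = -0.11888184 ZAR

-0.11888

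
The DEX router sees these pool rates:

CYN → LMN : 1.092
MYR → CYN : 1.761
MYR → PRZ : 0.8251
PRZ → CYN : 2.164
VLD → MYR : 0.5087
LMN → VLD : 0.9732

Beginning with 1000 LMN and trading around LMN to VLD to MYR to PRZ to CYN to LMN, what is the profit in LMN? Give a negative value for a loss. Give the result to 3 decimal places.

1000 LMN × 0.9732 = 973.2 VLD
973.2 VLD × 0.5087 = 495.06684 MYR
495.06684 MYR × 0.8251 = 408.479649684 PRZ
408.479649684 PRZ × 2.164 = 883.949961916176 CYN
883.949961916176 CYN × 1.092 = 965.273358412464192 LMN
Net change: 965.273358412464192 − 1000 = -34.726641587535808 LMN

-34.727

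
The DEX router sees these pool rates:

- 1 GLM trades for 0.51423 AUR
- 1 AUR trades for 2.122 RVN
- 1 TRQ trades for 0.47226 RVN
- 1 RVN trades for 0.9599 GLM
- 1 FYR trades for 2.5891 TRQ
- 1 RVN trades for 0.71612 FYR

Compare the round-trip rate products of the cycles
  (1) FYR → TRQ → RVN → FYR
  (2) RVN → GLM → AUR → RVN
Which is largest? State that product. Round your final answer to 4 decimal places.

(1) 2.5891 × 0.47226 × 0.71612 = 0.87562
(2) 0.9599 × 0.51423 × 2.122 = 1.04744
Highest is cycle (2) at 1.0474 (>1, arbitrage).

1.0474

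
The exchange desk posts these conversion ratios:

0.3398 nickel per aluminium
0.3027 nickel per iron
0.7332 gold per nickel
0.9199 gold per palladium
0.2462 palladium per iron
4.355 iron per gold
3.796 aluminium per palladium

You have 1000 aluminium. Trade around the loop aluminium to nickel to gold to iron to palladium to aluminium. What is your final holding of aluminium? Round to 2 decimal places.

1014.02

1000 aluminium × 0.3398 = 339.8 nickel
339.8 nickel × 0.7332 = 249.14136 gold
249.14136 gold × 4.355 = 1085.0106228 iron
1085.0106228 iron × 0.2462 = 267.12961533336 palladium
267.12961533336 palladium × 3.796 = 1014.02401980543456 aluminium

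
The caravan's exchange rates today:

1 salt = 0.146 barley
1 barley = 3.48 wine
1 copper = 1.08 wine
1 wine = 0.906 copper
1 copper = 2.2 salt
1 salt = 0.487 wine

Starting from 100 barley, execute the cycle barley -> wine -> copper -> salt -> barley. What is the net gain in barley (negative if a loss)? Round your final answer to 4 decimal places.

1.2705

100 barley × 3.48 = 348 wine
348 wine × 0.906 = 315.288 copper
315.288 copper × 2.2 = 693.6336 salt
693.6336 salt × 0.146 = 101.2705056 barley
Net change: 101.2705056 − 100 = 1.2705056 barley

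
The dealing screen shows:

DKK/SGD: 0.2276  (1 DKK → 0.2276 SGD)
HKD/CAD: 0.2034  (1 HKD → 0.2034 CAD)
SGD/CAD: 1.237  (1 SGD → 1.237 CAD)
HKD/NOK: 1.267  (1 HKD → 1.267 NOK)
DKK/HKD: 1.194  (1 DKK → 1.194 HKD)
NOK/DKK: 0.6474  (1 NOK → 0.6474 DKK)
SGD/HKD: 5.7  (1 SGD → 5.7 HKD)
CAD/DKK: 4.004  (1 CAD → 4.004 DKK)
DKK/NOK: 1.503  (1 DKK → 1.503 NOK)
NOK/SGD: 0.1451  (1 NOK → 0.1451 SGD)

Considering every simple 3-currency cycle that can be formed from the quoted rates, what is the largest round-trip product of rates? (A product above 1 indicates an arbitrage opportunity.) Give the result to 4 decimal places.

CAD→DKK→SGD→CAD: 4.004 × 0.2276 × 1.237 = 1.12729
HKD→NOK→SGD→HKD: 1.267 × 0.1451 × 5.7 = 1.04790
HKD→NOK→DKK→HKD: 1.267 × 0.6474 × 1.194 = 0.97939
HKD→CAD→DKK→HKD: 0.2034 × 4.004 × 1.194 = 0.97241
Maximum is CAD→DKK→SGD→CAD at 1.1273; arbitrage exists.

1.1273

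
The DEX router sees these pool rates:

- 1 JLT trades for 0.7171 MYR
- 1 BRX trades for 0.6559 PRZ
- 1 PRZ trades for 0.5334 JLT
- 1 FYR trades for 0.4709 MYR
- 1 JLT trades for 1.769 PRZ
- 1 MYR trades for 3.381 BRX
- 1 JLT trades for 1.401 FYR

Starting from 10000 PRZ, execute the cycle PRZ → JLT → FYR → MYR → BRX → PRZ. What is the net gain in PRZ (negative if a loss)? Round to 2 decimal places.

10000 PRZ × 0.5334 = 5334 JLT
5334 JLT × 1.401 = 7472.934 FYR
7472.934 FYR × 0.4709 = 3519.0046206 MYR
3519.0046206 MYR × 3.381 = 11897.7546222486 BRX
11897.7546222486 BRX × 0.6559 = 7803.73725673285674 PRZ
Net change: 7803.73725673285674 − 10000 = -2196.26274326714326 PRZ

-2196.26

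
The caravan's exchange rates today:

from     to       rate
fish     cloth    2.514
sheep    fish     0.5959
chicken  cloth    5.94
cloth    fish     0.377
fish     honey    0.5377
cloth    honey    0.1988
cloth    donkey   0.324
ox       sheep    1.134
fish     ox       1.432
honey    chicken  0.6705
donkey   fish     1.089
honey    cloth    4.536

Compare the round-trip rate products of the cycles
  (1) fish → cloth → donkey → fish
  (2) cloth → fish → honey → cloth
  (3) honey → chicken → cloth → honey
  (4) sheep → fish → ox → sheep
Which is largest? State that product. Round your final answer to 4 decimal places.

(1) 2.514 × 0.324 × 1.089 = 0.88703
(2) 0.377 × 0.5377 × 4.536 = 0.91951
(3) 0.6705 × 5.94 × 0.1988 = 0.79177
(4) 0.5959 × 1.432 × 1.134 = 0.96767
Highest is cycle (4) at 0.9677 (≤1, no arbitrage).

0.9677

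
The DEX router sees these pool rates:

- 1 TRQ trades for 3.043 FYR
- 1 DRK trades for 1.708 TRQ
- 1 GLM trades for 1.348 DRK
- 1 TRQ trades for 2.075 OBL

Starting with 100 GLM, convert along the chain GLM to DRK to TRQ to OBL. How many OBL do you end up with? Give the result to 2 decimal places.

100 GLM × 1.348 = 134.8 DRK
134.8 DRK × 1.708 = 230.2384 TRQ
230.2384 TRQ × 2.075 = 477.74468 OBL

477.74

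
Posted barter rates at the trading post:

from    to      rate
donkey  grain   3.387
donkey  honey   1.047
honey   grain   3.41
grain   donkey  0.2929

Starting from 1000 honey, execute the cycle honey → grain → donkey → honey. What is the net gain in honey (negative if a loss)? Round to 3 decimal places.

45.732

1000 honey × 3.41 = 3410 grain
3410 grain × 0.2929 = 998.789 donkey
998.789 donkey × 1.047 = 1045.732083 honey
Net change: 1045.732083 − 1000 = 45.732083 honey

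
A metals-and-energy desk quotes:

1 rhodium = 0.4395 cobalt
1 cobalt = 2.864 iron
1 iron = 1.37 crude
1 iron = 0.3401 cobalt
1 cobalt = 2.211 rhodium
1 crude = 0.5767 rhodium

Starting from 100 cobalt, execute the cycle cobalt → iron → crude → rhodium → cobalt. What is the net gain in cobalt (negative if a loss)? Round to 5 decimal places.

-0.55054

100 cobalt × 2.864 = 286.4 iron
286.4 iron × 1.37 = 392.368 crude
392.368 crude × 0.5767 = 226.2786256 rhodium
226.2786256 rhodium × 0.4395 = 99.4494559512 cobalt
Net change: 99.4494559512 − 100 = -0.5505440488 cobalt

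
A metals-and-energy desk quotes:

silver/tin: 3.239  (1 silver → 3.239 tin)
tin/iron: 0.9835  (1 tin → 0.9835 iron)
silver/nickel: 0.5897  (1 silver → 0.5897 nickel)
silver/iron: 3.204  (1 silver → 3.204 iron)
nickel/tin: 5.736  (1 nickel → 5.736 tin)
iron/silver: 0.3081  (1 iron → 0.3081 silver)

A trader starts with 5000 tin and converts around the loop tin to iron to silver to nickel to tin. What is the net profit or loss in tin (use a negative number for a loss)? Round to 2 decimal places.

5000 tin × 0.9835 = 4917.5 iron
4917.5 iron × 0.3081 = 1515.08175 silver
1515.08175 silver × 0.5897 = 893.443707975 nickel
893.443707975 nickel × 5.736 = 5124.7931089446 tin
Net change: 5124.7931089446 − 5000 = 124.7931089446 tin

124.79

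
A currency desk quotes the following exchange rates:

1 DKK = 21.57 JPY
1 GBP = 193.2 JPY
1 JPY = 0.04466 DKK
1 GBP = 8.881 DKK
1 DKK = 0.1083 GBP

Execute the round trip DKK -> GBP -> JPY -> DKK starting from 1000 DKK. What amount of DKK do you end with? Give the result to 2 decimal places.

934.45

1000 DKK × 0.1083 = 108.3 GBP
108.3 GBP × 193.2 = 20923.56 JPY
20923.56 JPY × 0.04466 = 934.4461896 DKK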